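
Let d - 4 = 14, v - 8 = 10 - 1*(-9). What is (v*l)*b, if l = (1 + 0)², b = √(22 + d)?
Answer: 54*√10 ≈ 170.76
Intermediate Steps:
v = 27 (v = 8 + (10 - 1*(-9)) = 8 + (10 + 9) = 8 + 19 = 27)
d = 18 (d = 4 + 14 = 18)
b = 2*√10 (b = √(22 + 18) = √40 = 2*√10 ≈ 6.3246)
l = 1 (l = 1² = 1)
(v*l)*b = (27*1)*(2*√10) = 27*(2*√10) = 54*√10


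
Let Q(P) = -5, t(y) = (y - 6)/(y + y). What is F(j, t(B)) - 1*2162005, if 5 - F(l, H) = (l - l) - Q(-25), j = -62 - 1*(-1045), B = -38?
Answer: -2162005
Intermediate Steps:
t(y) = (-6 + y)/(2*y) (t(y) = (-6 + y)/((2*y)) = (-6 + y)*(1/(2*y)) = (-6 + y)/(2*y))
j = 983 (j = -62 + 1045 = 983)
F(l, H) = 0 (F(l, H) = 5 - ((l - l) - 1*(-5)) = 5 - (0 + 5) = 5 - 1*5 = 5 - 5 = 0)
F(j, t(B)) - 1*2162005 = 0 - 1*2162005 = 0 - 2162005 = -2162005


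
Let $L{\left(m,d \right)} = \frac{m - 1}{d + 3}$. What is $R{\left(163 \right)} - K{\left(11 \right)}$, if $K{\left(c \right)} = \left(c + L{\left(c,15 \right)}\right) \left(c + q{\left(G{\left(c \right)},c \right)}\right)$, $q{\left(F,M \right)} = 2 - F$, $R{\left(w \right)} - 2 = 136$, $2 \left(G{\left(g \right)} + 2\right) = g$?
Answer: $\frac{254}{9} \approx 28.222$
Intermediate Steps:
$G{\left(g \right)} = -2 + \frac{g}{2}$
$R{\left(w \right)} = 138$ ($R{\left(w \right)} = 2 + 136 = 138$)
$L{\left(m,d \right)} = \frac{-1 + m}{3 + d}$
$K{\left(c \right)} = \left(4 + \frac{c}{2}\right) \left(- \frac{1}{18} + \frac{19 c}{18}\right)$ ($K{\left(c \right)} = \left(c + \frac{-1 + c}{3 + 15}\right) \left(c - \left(-4 + \frac{c}{2}\right)\right) = \left(c + \frac{-1 + c}{18}\right) \left(c + \left(2 - \left(-2 + \frac{c}{2}\right)\right)\right) = \left(c + \frac{-1 + c}{18}\right) \left(c - \left(-4 + \frac{c}{2}\right)\right) = \left(c + \left(- \frac{1}{18} + \frac{c}{18}\right)\right) \left(4 + \frac{c}{2}\right) = \left(- \frac{1}{18} + \frac{19 c}{18}\right) \left(4 + \frac{c}{2}\right) = \left(4 + \frac{c}{2}\right) \left(- \frac{1}{18} + \frac{19 c}{18}\right)$)
$R{\left(163 \right)} - K{\left(11 \right)} = 138 - \left(- \frac{2}{9} + \frac{19 \cdot 11^{2}}{36} + \frac{151}{36} \cdot 11\right) = 138 - \left(- \frac{2}{9} + \frac{19}{36} \cdot 121 + \frac{1661}{36}\right) = 138 - \left(- \frac{2}{9} + \frac{2299}{36} + \frac{1661}{36}\right) = 138 - \frac{988}{9} = \frac{254}{9}$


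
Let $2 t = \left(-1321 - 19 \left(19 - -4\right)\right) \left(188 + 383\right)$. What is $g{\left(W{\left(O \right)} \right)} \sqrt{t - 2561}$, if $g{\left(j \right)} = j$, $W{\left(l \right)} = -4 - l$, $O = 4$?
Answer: $- 8 i \sqrt{504470} \approx - 5682.1 i$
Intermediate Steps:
$t = -501909$ ($t = \frac{\left(-1321 - 19 \left(19 - -4\right)\right) \left(188 + 383\right)}{2} = \frac{\left(-1321 - 19 \left(19 + \left(-5 + 9\right)\right)\right) 571}{2} = \frac{\left(-1321 - 19 \left(19 + 4\right)\right) 571}{2} = \frac{\left(-1321 - 437\right) 571}{2} = \frac{\left(-1758\right) 571}{2} = \frac{1}{2} \left(-1003818\right) = -501909$)
$g{\left(W{\left(O \right)} \right)} \sqrt{t - 2561} = \left(-4 - 4\right) \sqrt{-501909 - 2561} = \left(-4 - 4\right) \sqrt{-504470} = - 8 i \sqrt{504470}$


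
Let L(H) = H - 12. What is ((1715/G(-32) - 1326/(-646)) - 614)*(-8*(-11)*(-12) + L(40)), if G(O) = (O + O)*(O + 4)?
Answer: 763767249/1216 ≈ 6.2810e+5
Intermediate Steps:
L(H) = -12 + H
G(O) = 2*O*(4 + O) (G(O) = (2*O)*(4 + O) = 2*O*(4 + O))
((1715/G(-32) - 1326/(-646)) - 614)*(-8*(-11)*(-12) + L(40)) = ((1715/((2*(-32)*(4 - 32))) - 1326/(-646)) - 614)*(-8*(-11)*(-12) + (-12 + 40)) = ((1715/((2*(-32)*(-28))) - 1326*(-1/646)) - 614)*(88*(-12) + 28) = ((1715/1792 + 39/19) - 614)*(-1056 + 28) = ((1715*(1/1792) + 39/19) - 614)*(-1028) = ((245/256 + 39/19) - 614)*(-1028) = (14639/4864 - 614)*(-1028) = -2971857/4864*(-1028) = 763767249/1216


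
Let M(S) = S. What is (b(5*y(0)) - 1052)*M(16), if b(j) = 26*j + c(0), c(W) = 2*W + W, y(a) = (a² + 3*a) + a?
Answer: -16832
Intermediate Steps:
y(a) = a² + 4*a
c(W) = 3*W
b(j) = 26*j (b(j) = 26*j + 3*0 = 26*j + 0 = 26*j)
(b(5*y(0)) - 1052)*M(16) = (26*(5*(0*(4 + 0))) - 1052)*16 = (26*(5*(0*4)) - 1052)*16 = (26*(5*0) - 1052)*16 = (26*0 - 1052)*16 = (0 - 1052)*16 = -1052*16 = -16832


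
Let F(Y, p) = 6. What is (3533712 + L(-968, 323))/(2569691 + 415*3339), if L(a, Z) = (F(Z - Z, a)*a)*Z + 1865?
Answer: 1659593/3955376 ≈ 0.41958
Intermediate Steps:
L(a, Z) = 1865 + 6*Z*a (L(a, Z) = (6*a)*Z + 1865 = 6*Z*a + 1865 = 1865 + 6*Z*a)
(3533712 + L(-968, 323))/(2569691 + 415*3339) = (3533712 + (1865 + 6*323*(-968)))/(2569691 + 415*3339) = (3533712 + (1865 - 1875984))/(2569691 + 1385685) = (3533712 - 1874119)/3955376 = 1659593*(1/3955376) = 1659593/3955376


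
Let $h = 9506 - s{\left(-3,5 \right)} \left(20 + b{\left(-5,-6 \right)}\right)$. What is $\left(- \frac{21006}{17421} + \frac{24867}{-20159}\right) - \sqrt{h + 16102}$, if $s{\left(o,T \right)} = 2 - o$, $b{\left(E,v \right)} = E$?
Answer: $- \frac{285555987}{117063313} - 3 \sqrt{2837} \approx -162.23$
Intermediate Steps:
$h = 9431$ ($h = 9506 - \left(2 - -3\right) \left(20 - 5\right) = 9506 - \left(2 + 3\right) 15 = 9506 - 5 \cdot 15 = 9506 - 75 = 9431$)
$\left(- \frac{21006}{17421} + \frac{24867}{-20159}\right) - \sqrt{h + 16102} = \left(- \frac{21006}{17421} + \frac{24867}{-20159}\right) - \sqrt{9431 + 16102} = \left(\left(-21006\right) \frac{1}{17421} + 24867 \left(- \frac{1}{20159}\right)\right) - \sqrt{25533} = \left(- \frac{7002}{5807} - \frac{24867}{20159}\right) - 3 \sqrt{2837} = - \frac{285555987}{117063313} - 3 \sqrt{2837}$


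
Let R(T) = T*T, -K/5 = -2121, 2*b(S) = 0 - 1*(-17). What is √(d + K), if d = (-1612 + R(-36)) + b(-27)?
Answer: √41190/2 ≈ 101.48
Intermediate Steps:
b(S) = 17/2 (b(S) = (0 - 1*(-17))/2 = (0 + 17)/2 = (½)*17 = 17/2)
K = 10605 (K = -5*(-2121) = 10605)
R(T) = T²
d = -615/2 (d = (-1612 + (-36)²) + 17/2 = (-1612 + 1296) + 17/2 = -316 + 17/2 = -615/2 ≈ -307.50)
√(d + K) = √(-615/2 + 10605) = √(20595/2) = √41190/2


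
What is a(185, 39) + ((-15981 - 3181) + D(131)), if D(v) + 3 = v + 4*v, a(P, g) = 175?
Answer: -18335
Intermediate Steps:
D(v) = -3 + 5*v (D(v) = -3 + (v + 4*v) = -3 + 5*v)
a(185, 39) + ((-15981 - 3181) + D(131)) = 175 + ((-15981 - 3181) + (-3 + 5*131)) = 175 + (-19162 + (-3 + 655)) = 175 + (-19162 + 652) = 175 - 18510 = -18335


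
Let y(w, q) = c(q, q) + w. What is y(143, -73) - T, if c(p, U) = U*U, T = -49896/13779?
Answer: 8383176/1531 ≈ 5475.6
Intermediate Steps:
T = -5544/1531 (T = -49896*1/13779 = -5544/1531 ≈ -3.6212)
c(p, U) = U²
y(w, q) = w + q² (y(w, q) = q² + w = w + q²)
y(143, -73) - T = (143 + (-73)²) - 1*(-5544/1531) = (143 + 5329) + 5544/1531 = 5472 + 5544/1531 = 8383176/1531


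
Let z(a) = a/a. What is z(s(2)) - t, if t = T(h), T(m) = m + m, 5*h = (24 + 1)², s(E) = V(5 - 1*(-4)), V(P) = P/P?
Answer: -249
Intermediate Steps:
V(P) = 1
s(E) = 1
h = 125 (h = (24 + 1)²/5 = (⅕)*25² = (⅕)*625 = 125)
z(a) = 1
T(m) = 2*m
t = 250 (t = 2*125 = 250)
z(s(2)) - t = 1 - 1*250 = 1 - 250 = -249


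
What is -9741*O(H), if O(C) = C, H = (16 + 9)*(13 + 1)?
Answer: -3409350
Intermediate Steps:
H = 350 (H = 25*14 = 350)
-9741*O(H) = -9741*350 = -3409350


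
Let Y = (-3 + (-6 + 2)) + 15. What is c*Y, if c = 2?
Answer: 16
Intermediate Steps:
Y = 8 (Y = (-3 - 4) + 15 = -7 + 15 = 8)
c*Y = 2*8 = 16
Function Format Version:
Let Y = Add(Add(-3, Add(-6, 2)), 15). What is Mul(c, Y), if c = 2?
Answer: 16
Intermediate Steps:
Y = 8 (Y = Add(Add(-3, -4), 15) = Add(-7, 15) = 8)
Mul(c, Y) = Mul(2, 8) = 16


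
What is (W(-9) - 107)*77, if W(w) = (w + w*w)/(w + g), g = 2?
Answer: -9031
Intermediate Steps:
W(w) = (w + w²)/(2 + w) (W(w) = (w + w*w)/(w + 2) = (w + w²)/(2 + w))
(W(-9) - 107)*77 = (-9*(1 - 9)/(2 - 9) - 107)*77 = (-9*(-8)/(-7) - 107)*77 = (-9*(-⅐)*(-8) - 107)*77 = (-72/7 - 107)*77 = -821/7*77 = -9031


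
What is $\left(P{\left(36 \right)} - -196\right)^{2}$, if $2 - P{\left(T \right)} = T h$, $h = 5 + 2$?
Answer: $2916$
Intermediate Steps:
$h = 7$
$P{\left(T \right)} = 2 - 7 T$ ($P{\left(T \right)} = 2 - T 7 = 2 - 7 T$)
$\left(P{\left(36 \right)} - -196\right)^{2} = \left(\left(2 - 252\right) - -196\right)^{2} = \left(\left(2 - 252\right) + \left(-8 + 204\right)\right)^{2} = \left(-250 + 196\right)^{2} = \left(-54\right)^{2} = 2916$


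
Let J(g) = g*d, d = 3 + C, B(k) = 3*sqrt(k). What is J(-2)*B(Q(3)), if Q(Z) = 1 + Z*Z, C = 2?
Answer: -30*sqrt(10) ≈ -94.868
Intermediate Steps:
Q(Z) = 1 + Z**2
d = 5 (d = 3 + 2 = 5)
J(g) = 5*g (J(g) = g*5 = 5*g)
J(-2)*B(Q(3)) = (5*(-2))*(3*sqrt(1 + 3**2)) = -30*sqrt(1 + 9) = -30*sqrt(10)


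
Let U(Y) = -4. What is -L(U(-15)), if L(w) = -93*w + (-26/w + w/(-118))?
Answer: -44667/118 ≈ -378.53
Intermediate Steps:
L(w) = -26/w - 10975*w/118 (L(w) = -93*w + (-26/w + w*(-1/118)) = -93*w + (-26/w - w/118) = -26/w - 10975*w/118)
-L(U(-15)) = -(-26/(-4) - 10975/118*(-4)) = -(-26*(-¼) + 21950/59) = -(13/2 + 21950/59) = -1*44667/118 = -44667/118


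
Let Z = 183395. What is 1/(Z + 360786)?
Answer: 1/544181 ≈ 1.8376e-6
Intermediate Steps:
1/(Z + 360786) = 1/(183395 + 360786) = 1/544181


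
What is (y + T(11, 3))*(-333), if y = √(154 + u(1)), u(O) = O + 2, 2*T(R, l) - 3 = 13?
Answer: -2664 - 333*√157 ≈ -6836.5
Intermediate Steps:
T(R, l) = 8 (T(R, l) = 3/2 + (½)*13 = 3/2 + 13/2 = 8)
u(O) = 2 + O
y = √157 (y = √(154 + (2 + 1)) = √(154 + 3) = √157 ≈ 12.530)
(y + T(11, 3))*(-333) = (√157 + 8)*(-333) = (8 + √157)*(-333) = -2664 - 333*√157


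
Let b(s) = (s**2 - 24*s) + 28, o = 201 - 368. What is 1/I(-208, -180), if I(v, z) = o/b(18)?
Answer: 80/167 ≈ 0.47904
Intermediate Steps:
o = -167
b(s) = 28 + s**2 - 24*s
I(v, z) = 167/80 (I(v, z) = -167/(28 + 18**2 - 24*18) = -167/(28 + 324 - 432) = -167/(-80) = -167*(-1/80) = 167/80)
1/I(-208, -180) = 1/(167/80) = 80/167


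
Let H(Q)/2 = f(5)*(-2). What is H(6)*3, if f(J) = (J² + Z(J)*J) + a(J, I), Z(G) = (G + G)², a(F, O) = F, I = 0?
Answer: -6360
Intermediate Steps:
Z(G) = 4*G² (Z(G) = (2*G)² = 4*G²)
f(J) = J + J² + 4*J³ (f(J) = (J² + (4*J²)*J) + J = (J² + 4*J³) + J = J + J² + 4*J³)
H(Q) = -2120 (H(Q) = 2*((5*(1 + 5 + 4*5²))*(-2)) = 2*((5*(1 + 5 + 4*25))*(-2)) = 2*((5*(1 + 5 + 100))*(-2)) = 2*((5*106)*(-2)) = 2*(530*(-2)) = 2*(-1060) = -2120)
H(6)*3 = -2120*3 = -6360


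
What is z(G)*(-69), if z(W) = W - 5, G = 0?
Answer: 345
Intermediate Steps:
z(W) = -5 + W
z(G)*(-69) = (-5 + 0)*(-69) = -5*(-69) = 345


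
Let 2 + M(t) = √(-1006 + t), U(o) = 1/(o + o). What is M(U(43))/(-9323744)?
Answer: 1/4661872 - 11*I*√61490/801841984 ≈ 2.1451e-7 - 3.4018e-6*I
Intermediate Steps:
U(o) = 1/(2*o)
M(t) = -2 + √(-1006 + t)
M(U(43))/(-9323744) = (-2 + √(-1006 + (½)/43))/(-9323744) = (-2 + √(-1006 + (½)*(1/43)))*(-1/9323744) = (-2 + √(-1006 + 1/86))*(-1/9323744) = (-2 + √(-86515/86))*(-1/9323744) = (-2 + 11*I*√61490/86)*(-1/9323744) = 1/4661872 - 11*I*√61490/801841984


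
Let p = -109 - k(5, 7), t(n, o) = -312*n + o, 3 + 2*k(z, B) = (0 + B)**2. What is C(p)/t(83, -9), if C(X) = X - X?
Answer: 0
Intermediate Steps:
k(z, B) = -3/2 + B**2/2 (k(z, B) = -3/2 + (0 + B)**2/2 = -3/2 + B**2/2)
t(n, o) = o - 312*n
p = -132 (p = -109 - (-3/2 + (1/2)*7**2) = -109 - (-3/2 + (1/2)*49) = -109 - (-3/2 + 49/2) = -109 - 1*23 = -109 - 23 = -132)
C(X) = 0
C(p)/t(83, -9) = 0/(-9 - 312*83) = 0/(-9 - 25896) = 0/(-25905) = 0*(-1/25905) = 0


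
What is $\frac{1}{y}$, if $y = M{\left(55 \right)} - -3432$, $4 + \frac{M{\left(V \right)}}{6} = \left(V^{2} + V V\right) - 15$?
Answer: $\frac{1}{39618} \approx 2.5241 \cdot 10^{-5}$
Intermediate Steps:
$M{\left(V \right)} = -114 + 12 V^{2}$ ($M{\left(V \right)} = -24 + 6 \left(\left(V^{2} + V V\right) - 15\right) = -24 + 6 \left(\left(V^{2} + V^{2}\right) - 15\right) = -24 + 6 \left(2 V^{2} - 15\right) = -24 + 6 \left(-15 + 2 V^{2}\right) = -24 + \left(-90 + 12 V^{2}\right) = -114 + 12 V^{2}$)
$y = 39618$ ($y = \left(-114 + 12 \cdot 55^{2}\right) - -3432 = \left(-114 + 12 \cdot 3025\right) + 3432 = \left(-114 + 36300\right) + 3432 = 36186 + 3432 = 39618$)
$\frac{1}{y} = \frac{1}{39618}$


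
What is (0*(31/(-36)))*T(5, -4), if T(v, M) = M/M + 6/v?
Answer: 0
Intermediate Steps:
T(v, M) = 1 + 6/v
(0*(31/(-36)))*T(5, -4) = (0*(31/(-36)))*((6 + 5)/5) = (0*(31*(-1/36)))*((⅕)*11) = (0*(-31/36))*(11/5) = 0*(11/5) = 0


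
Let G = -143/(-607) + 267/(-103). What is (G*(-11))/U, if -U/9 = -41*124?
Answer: 405185/715177719 ≈ 0.00056655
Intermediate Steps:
G = -147340/62521 (G = -143*(-1/607) + 267*(-1/103) = 143/607 - 267/103 = -147340/62521 ≈ -2.3566)
U = 45756 (U = -(-369)*124 = -9*(-5084) = 45756)
(G*(-11))/U = -147340/62521*(-11)/45756 = (1620740/62521)*(1/45756) = 405185/715177719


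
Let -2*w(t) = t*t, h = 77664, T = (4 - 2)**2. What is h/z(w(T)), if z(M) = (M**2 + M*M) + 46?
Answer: 12944/29 ≈ 446.34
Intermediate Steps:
T = 4 (T = 2**2 = 4)
w(t) = -t**2/2 (w(t) = -t*t/2 = -t**2/2)
z(M) = 46 + 2*M**2 (z(M) = (M**2 + M**2) + 46 = 2*M**2 + 46 = 46 + 2*M**2)
h/z(w(T)) = 77664/(46 + 2*(-1/2*4**2)**2) = 77664/(46 + 2*(-1/2*16)**2) = 77664/(46 + 2*(-8)**2) = 77664/(46 + 2*64) = 77664/(46 + 128) = 77664/174 = 77664*(1/174) = 12944/29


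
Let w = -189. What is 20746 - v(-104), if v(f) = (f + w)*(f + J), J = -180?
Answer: -62466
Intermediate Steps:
v(f) = (-189 + f)*(-180 + f) (v(f) = (f - 189)*(f - 180) = (-189 + f)*(-180 + f))
20746 - v(-104) = 20746 - (34020 + (-104)**2 - 369*(-104)) = 20746 - (34020 + 10816 + 38376) = 20746 - 1*83212 = 20746 - 83212 = -62466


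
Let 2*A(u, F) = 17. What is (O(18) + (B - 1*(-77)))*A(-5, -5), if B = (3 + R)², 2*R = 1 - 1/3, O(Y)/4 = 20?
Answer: 25721/18 ≈ 1428.9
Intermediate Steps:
O(Y) = 80 (O(Y) = 4*20 = 80)
R = ⅓ (R = (1 - 1/3)/2 = (1 - 1*⅓)/2 = (1 - ⅓)/2 = (½)*(⅔) = ⅓ ≈ 0.33333)
A(u, F) = 17/2 (A(u, F) = (½)*17 = 17/2)
B = 100/9 (B = (3 + ⅓)² = (10/3)² = 100/9 ≈ 11.111)
(O(18) + (B - 1*(-77)))*A(-5, -5) = (80 + (100/9 - 1*(-77)))*(17/2) = (80 + (100/9 + 77))*(17/2) = (80 + 793/9)*(17/2) = (1513/9)*(17/2) = 25721/18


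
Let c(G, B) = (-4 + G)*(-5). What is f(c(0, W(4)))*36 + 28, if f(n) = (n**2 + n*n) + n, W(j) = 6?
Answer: 29548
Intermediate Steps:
c(G, B) = 20 - 5*G
f(n) = n + 2*n**2 (f(n) = (n**2 + n**2) + n = 2*n**2 + n = n + 2*n**2)
f(c(0, W(4)))*36 + 28 = ((20 - 5*0)*(1 + 2*(20 - 5*0)))*36 + 28 = ((20 + 0)*(1 + 2*(20 + 0)))*36 + 28 = (20*(1 + 2*20))*36 + 28 = (20*(1 + 40))*36 + 28 = (20*41)*36 + 28 = 820*36 + 28 = 29520 + 28 = 29548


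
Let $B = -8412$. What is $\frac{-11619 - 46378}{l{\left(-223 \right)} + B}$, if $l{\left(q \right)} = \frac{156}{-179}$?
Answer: $\frac{10381463}{1505904} \approx 6.8938$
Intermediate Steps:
$l{\left(q \right)} = - \frac{156}{179}$ ($l{\left(q \right)} = 156 \left(- \frac{1}{179}\right) = - \frac{156}{179}$)
$\frac{-11619 - 46378}{l{\left(-223 \right)} + B} = \frac{-11619 - 46378}{- \frac{156}{179} - 8412} = - \frac{57997}{- \frac{1505904}{179}} = \left(-57997\right) \left(- \frac{179}{1505904}\right) = \frac{10381463}{1505904}$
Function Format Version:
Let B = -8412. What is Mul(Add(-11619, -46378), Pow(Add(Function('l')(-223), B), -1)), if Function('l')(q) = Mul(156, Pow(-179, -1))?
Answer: Rational(10381463, 1505904) ≈ 6.8938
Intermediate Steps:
Function('l')(q) = Rational(-156, 179) (Function('l')(q) = Mul(156, Rational(-1, 179)) = Rational(-156, 179))
Mul(Add(-11619, -46378), Pow(Add(Function('l')(-223), B), -1)) = Mul(Add(-11619, -46378), Pow(Add(Rational(-156, 179), -8412), -1)) = Mul(-57997, Pow(Rational(-1505904, 179), -1)) = Mul(-57997, Rational(-179, 1505904)) = Rational(10381463, 1505904)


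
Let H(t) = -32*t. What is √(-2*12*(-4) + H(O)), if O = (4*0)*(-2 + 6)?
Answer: 4*√6 ≈ 9.7980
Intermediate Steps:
O = 0 (O = 0*4 = 0)
√(-2*12*(-4) + H(O)) = √(-2*12*(-4) - 32*0) = √(-24*(-4) + 0) = √(96 + 0) = √96 = 4*√6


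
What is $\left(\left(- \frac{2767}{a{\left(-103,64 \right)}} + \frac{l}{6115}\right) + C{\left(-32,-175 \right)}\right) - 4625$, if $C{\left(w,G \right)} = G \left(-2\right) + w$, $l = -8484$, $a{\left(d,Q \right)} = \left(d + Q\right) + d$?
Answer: $- \frac{3724181833}{868330} \approx -4288.9$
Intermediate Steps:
$a{\left(d,Q \right)} = Q + 2 d$ ($a{\left(d,Q \right)} = \left(Q + d\right) + d = Q + 2 d$)
$C{\left(w,G \right)} = w - 2 G$ ($C{\left(w,G \right)} = - 2 G + w = w - 2 G$)
$\left(\left(- \frac{2767}{a{\left(-103,64 \right)}} + \frac{l}{6115}\right) + C{\left(-32,-175 \right)}\right) - 4625 = \left(\left(- \frac{2767}{64 + 2 \left(-103\right)} - \frac{8484}{6115}\right) - -318\right) - 4625 = \left(\left(- \frac{2767}{64 - 206} - \frac{8484}{6115}\right) + \left(-32 + 350\right)\right) - 4625 = \left(\left(- \frac{2767}{-142} - \frac{8484}{6115}\right) + 318\right) - 4625 = \left(\left(\left(-2767\right) \left(- \frac{1}{142}\right) - \frac{8484}{6115}\right) + 318\right) - 4625 = \left(\left(\frac{2767}{142} - \frac{8484}{6115}\right) + 318\right) - 4625 = \left(\frac{15715477}{868330} + 318\right) - 4625 = \frac{291844417}{868330} - 4625 = - \frac{3724181833}{868330}$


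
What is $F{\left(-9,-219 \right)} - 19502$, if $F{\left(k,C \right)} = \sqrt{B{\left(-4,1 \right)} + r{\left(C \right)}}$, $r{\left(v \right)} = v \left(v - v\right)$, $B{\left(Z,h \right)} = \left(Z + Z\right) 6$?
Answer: $-19502 + 4 i \sqrt{3} \approx -19502.0 + 6.9282 i$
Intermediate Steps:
$B{\left(Z,h \right)} = 12 Z$ ($B{\left(Z,h \right)} = 2 Z 6 = 12 Z$)
$r{\left(v \right)} = 0$ ($r{\left(v \right)} = v 0 = 0$)
$F{\left(k,C \right)} = 4 i \sqrt{3}$ ($F{\left(k,C \right)} = \sqrt{12 \left(-4\right) + 0} = \sqrt{-48 + 0} = \sqrt{-48} = 4 i \sqrt{3}$)
$F{\left(-9,-219 \right)} - 19502 = 4 i \sqrt{3} - 19502 = -19502 + 4 i \sqrt{3}$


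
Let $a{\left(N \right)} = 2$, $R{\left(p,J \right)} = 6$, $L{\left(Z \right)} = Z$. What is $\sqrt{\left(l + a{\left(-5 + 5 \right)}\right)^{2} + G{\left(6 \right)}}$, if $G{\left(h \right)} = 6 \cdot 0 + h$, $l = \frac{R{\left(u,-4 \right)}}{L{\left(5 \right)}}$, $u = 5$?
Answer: $\frac{\sqrt{406}}{5} \approx 4.0299$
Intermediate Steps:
$l = \frac{6}{5} \approx 1.2$
$G{\left(h \right)} = h$ ($G{\left(h \right)} = 0 + h = h$)
$\sqrt{\left(l + a{\left(-5 + 5 \right)}\right)^{2} + G{\left(6 \right)}} = \sqrt{\left(\frac{6}{5} + 2\right)^{2} + 6} = \sqrt{\left(\frac{16}{5}\right)^{2} + 6} = \sqrt{\frac{256}{25} + 6} = \sqrt{\frac{406}{25}} = \frac{\sqrt{406}}{5}$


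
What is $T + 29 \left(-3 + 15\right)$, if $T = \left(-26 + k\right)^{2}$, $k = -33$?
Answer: $3829$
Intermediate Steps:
$T = 3481$ ($T = \left(-26 - 33\right)^{2} = \left(-59\right)^{2} = 3481$)
$T + 29 \left(-3 + 15\right) = 3481 + 29 \left(-3 + 15\right) = 3481 + 29 \cdot 12 = 3481 + 348 = 3829$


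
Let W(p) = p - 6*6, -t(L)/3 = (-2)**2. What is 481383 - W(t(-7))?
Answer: 481431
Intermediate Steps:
t(L) = -12 (t(L) = -3*(-2)**2 = -3*4 = -12)
W(p) = -36 + p (W(p) = p - 36 = -36 + p)
481383 - W(t(-7)) = 481383 - (-36 - 12) = 481383 - 1*(-48) = 481383 + 48 = 481431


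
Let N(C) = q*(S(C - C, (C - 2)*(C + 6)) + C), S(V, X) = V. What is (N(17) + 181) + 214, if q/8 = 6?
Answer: 1211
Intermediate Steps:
q = 48 (q = 8*6 = 48)
N(C) = 48*C (N(C) = 48*((C - C) + C) = 48*(0 + C) = 48*C)
(N(17) + 181) + 214 = (48*17 + 181) + 214 = (816 + 181) + 214 = 997 + 214 = 1211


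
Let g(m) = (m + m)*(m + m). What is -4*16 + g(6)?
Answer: 80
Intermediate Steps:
g(m) = 4*m**2 (g(m) = (2*m)*(2*m) = 4*m**2)
-4*16 + g(6) = -4*16 + 4*6**2 = -64 + 4*36 = -64 + 144 = 80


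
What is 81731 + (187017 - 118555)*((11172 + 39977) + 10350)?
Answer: 4210426269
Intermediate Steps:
81731 + (187017 - 118555)*((11172 + 39977) + 10350) = 81731 + 68462*(51149 + 10350) = 81731 + 68462*61499 = 81731 + 4210344538 = 4210426269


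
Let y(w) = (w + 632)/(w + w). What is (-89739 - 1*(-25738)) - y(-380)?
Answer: -12160127/190 ≈ -64001.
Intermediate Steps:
y(w) = (632 + w)/(2*w) (y(w) = (632 + w)/((2*w)) = (632 + w)*(1/(2*w)) = (632 + w)/(2*w))
(-89739 - 1*(-25738)) - y(-380) = (-89739 - 1*(-25738)) - (632 - 380)/(2*(-380)) = (-89739 + 25738) - (-1)*252/(2*380) = -64001 - 1*(-63/190) = -64001 + 63/190 = -12160127/190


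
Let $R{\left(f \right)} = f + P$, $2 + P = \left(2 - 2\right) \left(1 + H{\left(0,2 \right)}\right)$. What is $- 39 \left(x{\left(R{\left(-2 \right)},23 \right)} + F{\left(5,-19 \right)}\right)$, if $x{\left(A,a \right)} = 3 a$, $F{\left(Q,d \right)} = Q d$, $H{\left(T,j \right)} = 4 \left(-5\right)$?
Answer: $1014$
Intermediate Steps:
$H{\left(T,j \right)} = -20$
$P = -2$ ($P = -2 + \left(2 - 2\right) \left(1 - 20\right) = -2 + 0 \left(-19\right) = -2 + 0 = -2$)
$R{\left(f \right)} = -2 + f$ ($R{\left(f \right)} = f - 2 = -2 + f$)
$- 39 \left(x{\left(R{\left(-2 \right)},23 \right)} + F{\left(5,-19 \right)}\right) = - 39 \left(3 \cdot 23 + 5 \left(-19\right)\right) = - 39 \left(69 - 95\right) = \left(-39\right) \left(-26\right) = 1014$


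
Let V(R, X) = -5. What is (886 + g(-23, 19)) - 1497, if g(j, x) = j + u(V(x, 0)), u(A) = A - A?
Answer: -634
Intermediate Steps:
u(A) = 0
g(j, x) = j (g(j, x) = j + 0 = j)
(886 + g(-23, 19)) - 1497 = (886 - 23) - 1497 = 863 - 1497 = -634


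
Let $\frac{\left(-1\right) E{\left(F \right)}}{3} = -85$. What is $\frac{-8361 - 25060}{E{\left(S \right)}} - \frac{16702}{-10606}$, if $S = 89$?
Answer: $- \frac{175102058}{1352265} \approx -129.49$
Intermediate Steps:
$E{\left(F \right)} = 255$ ($E{\left(F \right)} = \left(-3\right) \left(-85\right) = 255$)
$\frac{-8361 - 25060}{E{\left(S \right)}} - \frac{16702}{-10606} = \frac{-8361 - 25060}{255} - \frac{16702}{-10606} = \left(-8361 - 25060\right) \frac{1}{255} - - \frac{8351}{5303} = \left(-33421\right) \frac{1}{255} + \frac{8351}{5303} = - \frac{33421}{255} + \frac{8351}{5303} = - \frac{175102058}{1352265}$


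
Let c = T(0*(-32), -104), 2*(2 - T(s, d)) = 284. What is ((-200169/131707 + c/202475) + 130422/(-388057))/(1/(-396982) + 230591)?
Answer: -217918330339907143162/27065802651225824954622115 ≈ -8.0514e-6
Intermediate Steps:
T(s, d) = -140 (T(s, d) = 2 - ½*284 = 2 - 142 = -140)
c = -140
((-200169/131707 + c/202475) + 130422/(-388057))/(1/(-396982) + 230591) = ((-200169/131707 - 140/202475) + 130422/(-388057))/(1/(-396982) + 230591) = ((-200169*1/131707 - 140*1/202475) + 130422*(-1/388057))/(-1/396982 + 230591) = ((-200169/131707 - 4/5785) - 130422/388057)/(91540476361/396982) = (-1158504493/761924995 - 130422/388057)*(396982/91540476361) = -548937559737991/295670327784715*396982/91540476361 = -217918330339907143162/27065802651225824954622115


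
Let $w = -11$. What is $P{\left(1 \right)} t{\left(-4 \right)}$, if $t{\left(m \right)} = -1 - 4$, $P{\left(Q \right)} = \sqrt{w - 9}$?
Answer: $- 10 i \sqrt{5} \approx - 22.361 i$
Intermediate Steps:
$P{\left(Q \right)} = 2 i \sqrt{5}$ ($P{\left(Q \right)} = \sqrt{-11 - 9} = \sqrt{-20} = 2 i \sqrt{5}$)
$t{\left(m \right)} = -5$
$P{\left(1 \right)} t{\left(-4 \right)} = 2 i \sqrt{5} \left(-5\right) = - 10 i \sqrt{5}$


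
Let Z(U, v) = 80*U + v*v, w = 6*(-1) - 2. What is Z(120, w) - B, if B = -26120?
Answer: 35784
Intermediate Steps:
w = -8 (w = -6 - 2 = -8)
Z(U, v) = v² + 80*U (Z(U, v) = 80*U + v² = v² + 80*U)
Z(120, w) - B = ((-8)² + 80*120) - 1*(-26120) = (64 + 9600) + 26120 = 9664 + 26120 = 35784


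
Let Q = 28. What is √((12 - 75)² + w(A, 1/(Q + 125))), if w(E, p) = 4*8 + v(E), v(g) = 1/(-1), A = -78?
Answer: 20*√10 ≈ 63.246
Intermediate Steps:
v(g) = -1
w(E, p) = 31 (w(E, p) = 4*8 - 1 = 32 - 1 = 31)
√((12 - 75)² + w(A, 1/(Q + 125))) = √((12 - 75)² + 31) = √((-63)² + 31) = √(3969 + 31) = √4000 = 20*√10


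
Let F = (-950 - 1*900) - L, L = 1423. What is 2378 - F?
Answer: 5651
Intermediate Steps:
F = -3273 (F = (-950 - 1*900) - 1*1423 = (-950 - 900) - 1423 = -1850 - 1423 = -3273)
2378 - F = 2378 - 1*(-3273) = 2378 + 3273 = 5651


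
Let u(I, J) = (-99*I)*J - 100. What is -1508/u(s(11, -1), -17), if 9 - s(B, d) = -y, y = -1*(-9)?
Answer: -754/15097 ≈ -0.049944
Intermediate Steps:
y = 9
s(B, d) = 18 (s(B, d) = 9 - (-1)*9 = 9 - 1*(-9) = 9 + 9 = 18)
u(I, J) = -100 - 99*I*J (u(I, J) = -99*I*J - 100 = -100 - 99*I*J)
-1508/u(s(11, -1), -17) = -1508/(-100 - 99*18*(-17)) = -1508/(-100 + 30294) = -1508/30194 = -1508*1/30194 = -754/15097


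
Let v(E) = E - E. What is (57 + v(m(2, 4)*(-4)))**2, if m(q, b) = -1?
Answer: 3249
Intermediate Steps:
v(E) = 0
(57 + v(m(2, 4)*(-4)))**2 = (57 + 0)**2 = 57**2 = 3249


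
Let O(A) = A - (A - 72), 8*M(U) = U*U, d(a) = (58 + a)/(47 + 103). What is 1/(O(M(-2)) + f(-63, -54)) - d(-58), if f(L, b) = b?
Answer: 1/18 ≈ 0.055556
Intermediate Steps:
d(a) = 29/75 + a/150 (d(a) = (58 + a)/150 = (58 + a)*(1/150) = 29/75 + a/150)
M(U) = U**2/8 (M(U) = (U*U)/8 = U**2/8)
O(A) = 72 (O(A) = A - (-72 + A) = A + (72 - A) = 72)
1/(O(M(-2)) + f(-63, -54)) - d(-58) = 1/(72 - 54) - (29/75 + (1/150)*(-58)) = 1/18 - (29/75 - 29/75) = 1/18 - 1*0 = 1/18 + 0 = 1/18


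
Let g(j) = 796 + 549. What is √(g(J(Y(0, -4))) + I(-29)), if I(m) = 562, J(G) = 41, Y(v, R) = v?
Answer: √1907 ≈ 43.669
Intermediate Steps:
g(j) = 1345
√(g(J(Y(0, -4))) + I(-29)) = √(1345 + 562) = √1907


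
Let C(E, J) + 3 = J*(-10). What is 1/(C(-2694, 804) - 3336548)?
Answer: -1/3344591 ≈ -2.9899e-7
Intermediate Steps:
C(E, J) = -3 - 10*J (C(E, J) = -3 + J*(-10) = -3 - 10*J)
1/(C(-2694, 804) - 3336548) = 1/((-3 - 10*804) - 3336548) = 1/((-3 - 8040) - 3336548) = 1/(-8043 - 3336548) = 1/(-3344591) = -1/3344591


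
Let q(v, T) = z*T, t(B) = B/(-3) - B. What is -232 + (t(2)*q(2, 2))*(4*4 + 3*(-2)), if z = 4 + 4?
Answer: -1976/3 ≈ -658.67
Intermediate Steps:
z = 8
t(B) = -4*B/3 (t(B) = B*(-⅓) - B = -B/3 - B = -4*B/3)
q(v, T) = 8*T
-232 + (t(2)*q(2, 2))*(4*4 + 3*(-2)) = -232 + ((-4/3*2)*(8*2))*(4*4 + 3*(-2)) = -232 + (-8/3*16)*(16 - 6) = -232 - 128/3*10 = -232 - 1280/3 = -1976/3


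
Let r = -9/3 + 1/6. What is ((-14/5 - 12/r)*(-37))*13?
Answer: -58682/85 ≈ -690.38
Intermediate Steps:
r = -17/6 (r = -9*⅓ + 1*(⅙) = -3 + ⅙ = -17/6 ≈ -2.8333)
((-14/5 - 12/r)*(-37))*13 = ((-14/5 - 12/(-17/6))*(-37))*13 = ((-14*⅕ - 12*(-6/17))*(-37))*13 = ((-14/5 + 72/17)*(-37))*13 = ((122/85)*(-37))*13 = -4514/85*13 = -58682/85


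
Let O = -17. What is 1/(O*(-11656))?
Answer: 1/198152 ≈ 5.0466e-6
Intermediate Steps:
1/(O*(-11656)) = 1/(-17*(-11656)) = 1/198152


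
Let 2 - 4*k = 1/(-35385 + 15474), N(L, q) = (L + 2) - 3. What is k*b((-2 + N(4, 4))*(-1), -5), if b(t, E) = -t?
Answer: 39823/79644 ≈ 0.50001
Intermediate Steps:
N(L, q) = -1 + L (N(L, q) = (2 + L) - 3 = -1 + L)
k = 39823/79644 (k = 1/2 - 1/(4*(-35385 + 15474)) = 1/2 - 1/4/(-19911) = 1/2 - 1/4*(-1/19911) = 1/2 + 1/79644 = 39823/79644 ≈ 0.50001)
k*b((-2 + N(4, 4))*(-1), -5) = 39823*(-(-2 + (-1 + 4))*(-1))/79644 = 39823*(-(-2 + 3)*(-1))/79644 = 39823*(-(-1))/79644 = 39823*(-1*(-1))/79644 = (39823/79644)*1 = 39823/79644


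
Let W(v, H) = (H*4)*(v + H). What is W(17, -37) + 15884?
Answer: 18844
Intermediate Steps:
W(v, H) = 4*H*(H + v) (W(v, H) = (4*H)*(H + v) = 4*H*(H + v))
W(17, -37) + 15884 = 4*(-37)*(-37 + 17) + 15884 = 4*(-37)*(-20) + 15884 = 2960 + 15884 = 18844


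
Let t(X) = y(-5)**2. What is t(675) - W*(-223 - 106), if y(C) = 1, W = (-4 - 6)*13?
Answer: -42769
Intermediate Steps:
W = -130 (W = -10*13 = -130)
t(X) = 1 (t(X) = 1**2 = 1)
t(675) - W*(-223 - 106) = 1 - (-130)*(-223 - 106) = 1 - (-130)*(-329) = 1 - 1*42770 = 1 - 42770 = -42769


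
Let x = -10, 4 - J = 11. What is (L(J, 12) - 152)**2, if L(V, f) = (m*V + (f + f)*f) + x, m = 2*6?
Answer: 1764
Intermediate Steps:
J = -7 (J = 4 - 1*11 = 4 - 11 = -7)
m = 12
L(V, f) = -10 + 2*f**2 + 12*V (L(V, f) = (12*V + (f + f)*f) - 10 = (12*V + (2*f)*f) - 10 = (12*V + 2*f**2) - 10 = (2*f**2 + 12*V) - 10 = -10 + 2*f**2 + 12*V)
(L(J, 12) - 152)**2 = ((-10 + 2*12**2 + 12*(-7)) - 152)**2 = ((-10 + 2*144 - 84) - 152)**2 = ((-10 + 288 - 84) - 152)**2 = (194 - 152)**2 = 42**2 = 1764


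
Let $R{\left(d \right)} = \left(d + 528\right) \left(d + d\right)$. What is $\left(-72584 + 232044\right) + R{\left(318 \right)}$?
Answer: $697516$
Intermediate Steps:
$R{\left(d \right)} = 2 d \left(528 + d\right)$ ($R{\left(d \right)} = \left(528 + d\right) 2 d = 2 d \left(528 + d\right)$)
$\left(-72584 + 232044\right) + R{\left(318 \right)} = \left(-72584 + 232044\right) + 2 \cdot 318 \left(528 + 318\right) = 159460 + 2 \cdot 318 \cdot 846 = 159460 + 538056 = 697516$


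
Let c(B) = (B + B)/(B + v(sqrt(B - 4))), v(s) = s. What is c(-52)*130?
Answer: 17576/69 + 676*I*sqrt(14)/69 ≈ 254.72 + 36.657*I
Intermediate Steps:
c(B) = 2*B/(B + sqrt(-4 + B)) (c(B) = (B + B)/(B + sqrt(B - 4)) = (2*B)/(B + sqrt(-4 + B)) = 2*B/(B + sqrt(-4 + B)))
c(-52)*130 = (2*(-52)/(-52 + sqrt(-4 - 52)))*130 = (2*(-52)/(-52 + sqrt(-56)))*130 = (2*(-52)/(-52 + 2*I*sqrt(14)))*130 = -104/(-52 + 2*I*sqrt(14))*130 = -13520/(-52 + 2*I*sqrt(14))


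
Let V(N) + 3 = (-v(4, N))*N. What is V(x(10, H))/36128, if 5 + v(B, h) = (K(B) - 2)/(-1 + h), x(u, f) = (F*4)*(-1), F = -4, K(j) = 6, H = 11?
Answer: 1091/541920 ≈ 0.0020132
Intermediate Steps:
x(u, f) = 16 (x(u, f) = -4*4*(-1) = -16*(-1) = 16)
v(B, h) = -5 + 4/(-1 + h) (v(B, h) = -5 + (6 - 2)/(-1 + h) = -5 + 4/(-1 + h))
V(N) = -3 - N*(9 - 5*N)/(-1 + N) (V(N) = -3 + (-(9 - 5*N)/(-1 + N))*N = -3 - N*(9 - 5*N)/(-1 + N))
V(x(10, H))/36128 = ((3 - 12*16 + 5*16²)/(-1 + 16))/36128 = ((3 - 192 + 5*256)/15)*(1/36128) = ((3 - 192 + 1280)/15)*(1/36128) = ((1/15)*1091)*(1/36128) = (1091/15)*(1/36128) = 1091/541920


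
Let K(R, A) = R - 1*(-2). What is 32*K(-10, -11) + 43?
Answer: -213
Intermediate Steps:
K(R, A) = 2 + R (K(R, A) = R + 2 = 2 + R)
32*K(-10, -11) + 43 = 32*(2 - 10) + 43 = 32*(-8) + 43 = -256 + 43 = -213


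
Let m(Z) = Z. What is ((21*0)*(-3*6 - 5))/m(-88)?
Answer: 0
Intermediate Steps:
((21*0)*(-3*6 - 5))/m(-88) = ((21*0)*(-3*6 - 5))/(-88) = (0*(-18 - 5))*(-1/88) = (0*(-23))*(-1/88) = 0*(-1/88) = 0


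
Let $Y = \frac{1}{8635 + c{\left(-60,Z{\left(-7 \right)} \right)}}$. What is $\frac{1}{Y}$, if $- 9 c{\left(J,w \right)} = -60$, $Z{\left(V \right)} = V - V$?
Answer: $\frac{25925}{3} \approx 8641.7$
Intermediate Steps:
$Z{\left(V \right)} = 0$
$c{\left(J,w \right)} = \frac{20}{3}$ ($c{\left(J,w \right)} = \left(- \frac{1}{9}\right) \left(-60\right) = \frac{20}{3}$)
$Y = \frac{3}{25925}$ ($Y = \frac{1}{8635 + \frac{20}{3}} = \frac{1}{\frac{25925}{3}} = \frac{3}{25925} \approx 0.00011572$)
$\frac{1}{Y} = \frac{1}{\frac{3}{25925}} = \frac{25925}{3}$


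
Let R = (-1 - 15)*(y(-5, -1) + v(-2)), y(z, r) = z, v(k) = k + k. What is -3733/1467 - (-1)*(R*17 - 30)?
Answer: 3543473/1467 ≈ 2415.5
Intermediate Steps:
v(k) = 2*k
R = 144 (R = (-1 - 15)*(-5 + 2*(-2)) = -16*(-5 - 4) = -16*(-9) = 144)
-3733/1467 - (-1)*(R*17 - 30) = -3733/1467 - (-1)*(144*17 - 30) = -3733*1/1467 - (-1)*(2448 - 30) = -3733/1467 - (-1)*2418 = -3733/1467 - 1*(-2418) = -3733/1467 + 2418 = 3543473/1467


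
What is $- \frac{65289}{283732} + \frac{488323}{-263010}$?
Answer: $- \frac{8881289}{4255980} \approx -2.0868$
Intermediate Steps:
$- \frac{65289}{283732} + \frac{488323}{-263010} = \left(-65289\right) \frac{1}{283732} + 488323 \left(- \frac{1}{263010}\right) = - \frac{65289}{283732} - \frac{44393}{23910} = - \frac{8881289}{4255980}$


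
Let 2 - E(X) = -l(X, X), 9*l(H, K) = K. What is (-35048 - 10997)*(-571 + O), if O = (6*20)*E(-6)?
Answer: 18924495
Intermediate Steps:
l(H, K) = K/9
E(X) = 2 + X/9 (E(X) = 2 - (-1)*X/9 = 2 + X/9)
O = 160 (O = (6*20)*(2 + (1/9)*(-6)) = 120*(2 - 2/3) = 120*(4/3) = 160)
(-35048 - 10997)*(-571 + O) = (-35048 - 10997)*(-571 + 160) = -46045*(-411) = 18924495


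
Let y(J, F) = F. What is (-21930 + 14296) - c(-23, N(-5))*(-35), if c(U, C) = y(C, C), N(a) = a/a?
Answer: -7599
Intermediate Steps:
N(a) = 1
c(U, C) = C
(-21930 + 14296) - c(-23, N(-5))*(-35) = (-21930 + 14296) - (-35) = -7634 - 1*(-35) = -7634 + 35 = -7599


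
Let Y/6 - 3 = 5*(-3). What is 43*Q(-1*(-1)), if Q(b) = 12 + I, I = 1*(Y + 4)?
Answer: -2408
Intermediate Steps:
Y = -72 (Y = 18 + 6*(5*(-3)) = 18 + 6*(-15) = 18 - 90 = -72)
I = -68 (I = 1*(-72 + 4) = 1*(-68) = -68)
Q(b) = -56 (Q(b) = 12 - 68 = -56)
43*Q(-1*(-1)) = 43*(-56) = -2408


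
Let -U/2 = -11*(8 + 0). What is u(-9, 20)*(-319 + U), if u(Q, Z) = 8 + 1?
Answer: -1287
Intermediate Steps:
U = 176 (U = -(-22)*(8 + 0) = -(-22)*8 = -2*(-88) = 176)
u(Q, Z) = 9
u(-9, 20)*(-319 + U) = 9*(-319 + 176) = 9*(-143) = -1287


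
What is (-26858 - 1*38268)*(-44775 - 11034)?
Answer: 3634616934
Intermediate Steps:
(-26858 - 1*38268)*(-44775 - 11034) = (-26858 - 38268)*(-55809) = -65126*(-55809) = 3634616934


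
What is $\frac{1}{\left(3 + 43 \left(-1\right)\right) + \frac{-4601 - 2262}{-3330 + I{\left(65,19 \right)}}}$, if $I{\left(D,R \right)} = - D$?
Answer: $- \frac{3395}{128937} \approx -0.026331$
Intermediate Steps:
$\frac{1}{\left(3 + 43 \left(-1\right)\right) + \frac{-4601 - 2262}{-3330 + I{\left(65,19 \right)}}} = \frac{1}{\left(3 + 43 \left(-1\right)\right) + \frac{-4601 - 2262}{-3330 - 65}} = \frac{1}{\left(3 - 43\right) - \frac{6863}{-3330 - 65}} = \frac{1}{-40 - \frac{6863}{-3395}} = \frac{1}{-40 - - \frac{6863}{3395}} = \frac{1}{-40 + \frac{6863}{3395}} = \frac{1}{- \frac{128937}{3395}} = - \frac{3395}{128937}$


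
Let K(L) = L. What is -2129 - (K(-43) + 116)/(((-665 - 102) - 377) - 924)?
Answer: -4402699/2068 ≈ -2129.0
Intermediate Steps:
-2129 - (K(-43) + 116)/(((-665 - 102) - 377) - 924) = -2129 - (-43 + 116)/(((-665 - 102) - 377) - 924) = -2129 - 73/((-767 - 377) - 924) = -2129 - 73/(-1144 - 924) = -2129 - 73/(-2068) = -2129 - 73*(-1)/2068 = -2129 - 1*(-73/2068) = -2129 + 73/2068 = -4402699/2068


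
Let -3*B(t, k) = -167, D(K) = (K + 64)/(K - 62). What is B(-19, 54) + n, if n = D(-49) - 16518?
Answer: -1827334/111 ≈ -16462.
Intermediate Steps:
D(K) = (64 + K)/(-62 + K)
n = -611171/37 (n = (64 - 49)/(-62 - 49) - 16518 = 15/(-111) - 16518 = -1/111*15 - 16518 = -5/37 - 16518 = -611171/37 ≈ -16518.)
B(t, k) = 167/3 (B(t, k) = -⅓*(-167) = 167/3)
B(-19, 54) + n = 167/3 - 611171/37 = -1827334/111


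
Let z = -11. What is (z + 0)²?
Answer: 121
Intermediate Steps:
(z + 0)² = (-11 + 0)² = (-11)² = 121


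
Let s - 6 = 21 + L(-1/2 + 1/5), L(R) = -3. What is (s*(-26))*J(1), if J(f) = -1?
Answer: 624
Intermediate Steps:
s = 24 (s = 6 + (21 - 3) = 6 + 18 = 24)
(s*(-26))*J(1) = (24*(-26))*(-1) = -624*(-1) = 624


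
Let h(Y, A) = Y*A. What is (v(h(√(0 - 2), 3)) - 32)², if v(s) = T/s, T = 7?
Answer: 18383/18 + 224*I*√2/3 ≈ 1021.3 + 105.59*I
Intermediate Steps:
h(Y, A) = A*Y
v(s) = 7/s
(v(h(√(0 - 2), 3)) - 32)² = (7/((3*√(0 - 2))) - 32)² = (7/((3*√(-2))) - 32)² = (7/((3*(I*√2))) - 32)² = (7/((3*I*√2)) - 32)² = (7*(-I*√2/6) - 32)² = (-7*I*√2/6 - 32)² = (-32 - 7*I*√2/6)²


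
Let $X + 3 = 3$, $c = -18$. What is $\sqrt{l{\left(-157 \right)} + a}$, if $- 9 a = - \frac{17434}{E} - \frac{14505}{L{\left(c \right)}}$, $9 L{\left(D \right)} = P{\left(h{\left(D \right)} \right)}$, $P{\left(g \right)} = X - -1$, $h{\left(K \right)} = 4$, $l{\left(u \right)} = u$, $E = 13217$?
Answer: $\frac{\sqrt{22558181865926}}{39651} \approx 119.78$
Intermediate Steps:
$X = 0$ ($X = -3 + 3 = 0$)
$P{\left(g \right)} = 1$ ($P{\left(g \right)} = 0 - -1 = 0 + 1 = 1$)
$L{\left(D \right)} = \frac{1}{9}$ ($L{\left(D \right)} = \frac{1}{9} \cdot 1 = \frac{1}{9}$)
$a = \frac{1725430699}{118953}$ ($a = - \frac{- \frac{17434}{13217} - 14505 \frac{1}{\frac{1}{9}}}{9} = - \frac{\left(-17434\right) \frac{1}{13217} - 130545}{9} = - \frac{- \frac{17434}{13217} - 130545}{9} = \left(- \frac{1}{9}\right) \left(- \frac{1725430699}{13217}\right) = \frac{1725430699}{118953} \approx 14505.0$)
$\sqrt{l{\left(-157 \right)} + a} = \sqrt{-157 + \frac{1725430699}{118953}} = \sqrt{\frac{1706755078}{118953}} = \frac{\sqrt{22558181865926}}{39651}$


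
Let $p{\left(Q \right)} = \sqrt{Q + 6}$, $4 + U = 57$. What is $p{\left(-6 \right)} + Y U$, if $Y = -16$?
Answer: $-848$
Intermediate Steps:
$U = 53$ ($U = -4 + 57 = 53$)
$p{\left(Q \right)} = \sqrt{6 + Q}$
$p{\left(-6 \right)} + Y U = \sqrt{6 - 6} - 848 = \sqrt{0} - 848 = 0 - 848 = -848$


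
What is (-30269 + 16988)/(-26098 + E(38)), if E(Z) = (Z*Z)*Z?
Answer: -13281/28774 ≈ -0.46156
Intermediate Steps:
E(Z) = Z**3 (E(Z) = Z**2*Z = Z**3)
(-30269 + 16988)/(-26098 + E(38)) = (-30269 + 16988)/(-26098 + 38**3) = -13281/(-26098 + 54872) = -13281/28774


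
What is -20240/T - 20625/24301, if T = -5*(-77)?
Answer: -9087143/170107 ≈ -53.420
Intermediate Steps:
T = 385
-20240/T - 20625/24301 = -20240/385 - 20625/24301 = -20240*1/385 - 20625*1/24301 = -368/7 - 20625/24301 = -9087143/170107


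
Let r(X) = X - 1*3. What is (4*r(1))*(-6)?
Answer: 48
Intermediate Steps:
r(X) = -3 + X (r(X) = X - 3 = -3 + X)
(4*r(1))*(-6) = (4*(-3 + 1))*(-6) = (4*(-2))*(-6) = -8*(-6) = 48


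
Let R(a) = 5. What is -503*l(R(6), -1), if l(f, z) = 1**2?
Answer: -503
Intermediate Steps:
l(f, z) = 1
-503*l(R(6), -1) = -503*1 = -503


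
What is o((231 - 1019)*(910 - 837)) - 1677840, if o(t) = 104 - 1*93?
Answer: -1677829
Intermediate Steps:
o(t) = 11 (o(t) = 104 - 93 = 11)
o((231 - 1019)*(910 - 837)) - 1677840 = 11 - 1677840 = -1677829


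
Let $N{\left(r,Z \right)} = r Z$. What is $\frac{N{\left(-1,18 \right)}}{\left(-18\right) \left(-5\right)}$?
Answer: $- \frac{1}{5} \approx -0.2$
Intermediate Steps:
$N{\left(r,Z \right)} = Z r$
$\frac{N{\left(-1,18 \right)}}{\left(-18\right) \left(-5\right)} = \frac{18 \left(-1\right)}{\left(-18\right) \left(-5\right)} = - \frac{18}{90} = \left(-18\right) \frac{1}{90} = - \frac{1}{5}$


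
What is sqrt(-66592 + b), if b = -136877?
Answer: I*sqrt(203469) ≈ 451.08*I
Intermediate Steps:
sqrt(-66592 + b) = sqrt(-66592 - 136877) = sqrt(-203469) = I*sqrt(203469)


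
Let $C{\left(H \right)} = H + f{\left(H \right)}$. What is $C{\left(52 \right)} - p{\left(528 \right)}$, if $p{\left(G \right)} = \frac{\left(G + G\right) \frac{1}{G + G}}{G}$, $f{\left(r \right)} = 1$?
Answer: $\frac{27983}{528} \approx 52.998$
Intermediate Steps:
$p{\left(G \right)} = \frac{1}{G}$ ($p{\left(G \right)} = \frac{2 G \frac{1}{2 G}}{G} = 1 \frac{1}{G} = \frac{1}{G}$)
$C{\left(H \right)} = 1 + H$ ($C{\left(H \right)} = H + 1 = 1 + H$)
$C{\left(52 \right)} - p{\left(528 \right)} = \left(1 + 52\right) - \frac{1}{528} = 53 - \frac{1}{528} = \frac{27983}{528}$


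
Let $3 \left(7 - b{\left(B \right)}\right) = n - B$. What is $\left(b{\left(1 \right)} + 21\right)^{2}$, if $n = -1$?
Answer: $\frac{7396}{9} \approx 821.78$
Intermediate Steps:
$b{\left(B \right)} = \frac{22}{3} + \frac{B}{3}$ ($b{\left(B \right)} = 7 - \frac{-1 - B}{3} = 7 + \left(\frac{1}{3} + \frac{B}{3}\right) = \frac{22}{3} + \frac{B}{3}$)
$\left(b{\left(1 \right)} + 21\right)^{2} = \left(\left(\frac{22}{3} + \frac{1}{3} \cdot 1\right) + 21\right)^{2} = \left(\left(\frac{22}{3} + \frac{1}{3}\right) + 21\right)^{2} = \left(\frac{23}{3} + 21\right)^{2} = \left(\frac{86}{3}\right)^{2} = \frac{7396}{9}$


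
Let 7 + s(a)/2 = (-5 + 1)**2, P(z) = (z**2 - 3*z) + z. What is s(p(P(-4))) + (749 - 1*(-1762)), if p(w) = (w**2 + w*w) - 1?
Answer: 2529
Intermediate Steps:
P(z) = z**2 - 2*z
p(w) = -1 + 2*w**2 (p(w) = (w**2 + w**2) - 1 = 2*w**2 - 1 = -1 + 2*w**2)
s(a) = 18 (s(a) = -14 + 2*(-5 + 1)**2 = -14 + 2*(-4)**2 = -14 + 2*16 = -14 + 32 = 18)
s(p(P(-4))) + (749 - 1*(-1762)) = 18 + (749 - 1*(-1762)) = 18 + (749 + 1762) = 18 + 2511 = 2529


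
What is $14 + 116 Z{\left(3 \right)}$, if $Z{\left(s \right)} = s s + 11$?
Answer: $2334$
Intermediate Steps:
$Z{\left(s \right)} = 11 + s^{2}$ ($Z{\left(s \right)} = s^{2} + 11 = 11 + s^{2}$)
$14 + 116 Z{\left(3 \right)} = 14 + 116 \left(11 + 3^{2}\right) = 14 + 116 \left(11 + 9\right) = 14 + 116 \cdot 20 = 14 + 2320 = 2334$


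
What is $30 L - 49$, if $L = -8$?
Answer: $-289$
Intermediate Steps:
$30 L - 49 = 30 \left(-8\right) - 49 = -240 - 49 = -289$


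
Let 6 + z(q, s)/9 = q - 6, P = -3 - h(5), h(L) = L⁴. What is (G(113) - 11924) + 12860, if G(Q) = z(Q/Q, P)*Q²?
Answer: -1263195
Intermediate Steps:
P = -628 (P = -3 - 1*5⁴ = -3 - 1*625 = -3 - 625 = -628)
z(q, s) = -108 + 9*q (z(q, s) = -54 + 9*(q - 6) = -54 + 9*(-6 + q) = -54 + (-54 + 9*q) = -108 + 9*q)
G(Q) = -99*Q² (G(Q) = (-108 + 9*(Q/Q))*Q² = (-108 + 9*1)*Q² = (-108 + 9)*Q² = -99*Q²)
(G(113) - 11924) + 12860 = (-99*113² - 11924) + 12860 = (-99*12769 - 11924) + 12860 = (-1264131 - 11924) + 12860 = -1276055 + 12860 = -1263195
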